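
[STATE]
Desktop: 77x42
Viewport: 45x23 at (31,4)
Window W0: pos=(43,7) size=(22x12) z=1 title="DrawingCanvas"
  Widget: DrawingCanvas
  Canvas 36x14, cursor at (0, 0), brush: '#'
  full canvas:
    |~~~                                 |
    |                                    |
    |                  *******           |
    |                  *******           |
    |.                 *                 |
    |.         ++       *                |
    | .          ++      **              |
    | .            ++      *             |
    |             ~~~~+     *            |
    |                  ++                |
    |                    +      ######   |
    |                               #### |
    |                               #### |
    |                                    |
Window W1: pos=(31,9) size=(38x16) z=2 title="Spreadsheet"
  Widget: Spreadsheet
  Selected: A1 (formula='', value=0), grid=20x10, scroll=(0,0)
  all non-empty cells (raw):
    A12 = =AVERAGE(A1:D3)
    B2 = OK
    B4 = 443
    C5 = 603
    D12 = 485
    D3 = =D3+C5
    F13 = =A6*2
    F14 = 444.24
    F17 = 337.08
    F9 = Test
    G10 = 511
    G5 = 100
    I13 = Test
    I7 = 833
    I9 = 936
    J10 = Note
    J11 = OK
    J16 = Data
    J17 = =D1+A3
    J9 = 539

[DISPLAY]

                                             
                                             
                                             
            ┏━━━━━━━━━━━━━━━━━━━━┓           
            ┃ DrawingCanvas      ┃           
┏━━━━━━━━━━━━━━━━━━━━━━━━━━━━━━━━━━━━┓       
┃ Spreadsheet                        ┃       
┠────────────────────────────────────┨       
┃A1:                                 ┃       
┃       A       B       C       D    ┃       
┃------------------------------------┃       
┃  1      [0]       0       0       0┃       
┃  2        0OK             0       0┃       
┃  3        0       0       0#CIRC!  ┃       
┃  4        0     443       0       0┃       
┃  5        0       0     603       0┃       
┃  6        0       0       0       0┃       
┃  7        0       0       0       0┃       
┃  8        0       0       0       0┃       
┃  9        0       0       0       0┃       
┗━━━━━━━━━━━━━━━━━━━━━━━━━━━━━━━━━━━━┛       
                                             
                                             


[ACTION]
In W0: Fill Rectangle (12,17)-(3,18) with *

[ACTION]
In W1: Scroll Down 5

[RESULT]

                                             
                                             
                                             
            ┏━━━━━━━━━━━━━━━━━━━━┓           
            ┃ DrawingCanvas      ┃           
┏━━━━━━━━━━━━━━━━━━━━━━━━━━━━━━━━━━━━┓       
┃ Spreadsheet                        ┃       
┠────────────────────────────────────┨       
┃A1:                                 ┃       
┃       A       B       C       D    ┃       
┃------------------------------------┃       
┃  6        0       0       0       0┃       
┃  7        0       0       0       0┃       
┃  8        0       0       0       0┃       
┃  9        0       0       0       0┃       
┃ 10        0       0       0       0┃       
┃ 11        0       0       0       0┃       
┃ 12 #CIRC!         0       0     485┃       
┃ 13        0       0       0       0┃       
┃ 14        0       0       0       0┃       
┗━━━━━━━━━━━━━━━━━━━━━━━━━━━━━━━━━━━━┛       
                                             
                                             


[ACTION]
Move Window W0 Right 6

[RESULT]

                                             
                                             
                                             
                  ┏━━━━━━━━━━━━━━━━━━━━┓     
                  ┃ DrawingCanvas      ┃     
┏━━━━━━━━━━━━━━━━━━━━━━━━━━━━━━━━━━━━┓─┨     
┃ Spreadsheet                        ┃ ┃     
┠────────────────────────────────────┨ ┃     
┃A1:                                 ┃*┃     
┃       A       B       C       D    ┃*┃     
┃------------------------------------┃ ┃     
┃  6        0       0       0       0┃*┃     
┃  7        0       0       0       0┃ ┃     
┃  8        0       0       0       0┃ ┃     
┃  9        0       0       0       0┃━┛     
┃ 10        0       0       0       0┃       
┃ 11        0       0       0       0┃       
┃ 12 #CIRC!         0       0     485┃       
┃ 13        0       0       0       0┃       
┃ 14        0       0       0       0┃       
┗━━━━━━━━━━━━━━━━━━━━━━━━━━━━━━━━━━━━┛       
                                             
                                             


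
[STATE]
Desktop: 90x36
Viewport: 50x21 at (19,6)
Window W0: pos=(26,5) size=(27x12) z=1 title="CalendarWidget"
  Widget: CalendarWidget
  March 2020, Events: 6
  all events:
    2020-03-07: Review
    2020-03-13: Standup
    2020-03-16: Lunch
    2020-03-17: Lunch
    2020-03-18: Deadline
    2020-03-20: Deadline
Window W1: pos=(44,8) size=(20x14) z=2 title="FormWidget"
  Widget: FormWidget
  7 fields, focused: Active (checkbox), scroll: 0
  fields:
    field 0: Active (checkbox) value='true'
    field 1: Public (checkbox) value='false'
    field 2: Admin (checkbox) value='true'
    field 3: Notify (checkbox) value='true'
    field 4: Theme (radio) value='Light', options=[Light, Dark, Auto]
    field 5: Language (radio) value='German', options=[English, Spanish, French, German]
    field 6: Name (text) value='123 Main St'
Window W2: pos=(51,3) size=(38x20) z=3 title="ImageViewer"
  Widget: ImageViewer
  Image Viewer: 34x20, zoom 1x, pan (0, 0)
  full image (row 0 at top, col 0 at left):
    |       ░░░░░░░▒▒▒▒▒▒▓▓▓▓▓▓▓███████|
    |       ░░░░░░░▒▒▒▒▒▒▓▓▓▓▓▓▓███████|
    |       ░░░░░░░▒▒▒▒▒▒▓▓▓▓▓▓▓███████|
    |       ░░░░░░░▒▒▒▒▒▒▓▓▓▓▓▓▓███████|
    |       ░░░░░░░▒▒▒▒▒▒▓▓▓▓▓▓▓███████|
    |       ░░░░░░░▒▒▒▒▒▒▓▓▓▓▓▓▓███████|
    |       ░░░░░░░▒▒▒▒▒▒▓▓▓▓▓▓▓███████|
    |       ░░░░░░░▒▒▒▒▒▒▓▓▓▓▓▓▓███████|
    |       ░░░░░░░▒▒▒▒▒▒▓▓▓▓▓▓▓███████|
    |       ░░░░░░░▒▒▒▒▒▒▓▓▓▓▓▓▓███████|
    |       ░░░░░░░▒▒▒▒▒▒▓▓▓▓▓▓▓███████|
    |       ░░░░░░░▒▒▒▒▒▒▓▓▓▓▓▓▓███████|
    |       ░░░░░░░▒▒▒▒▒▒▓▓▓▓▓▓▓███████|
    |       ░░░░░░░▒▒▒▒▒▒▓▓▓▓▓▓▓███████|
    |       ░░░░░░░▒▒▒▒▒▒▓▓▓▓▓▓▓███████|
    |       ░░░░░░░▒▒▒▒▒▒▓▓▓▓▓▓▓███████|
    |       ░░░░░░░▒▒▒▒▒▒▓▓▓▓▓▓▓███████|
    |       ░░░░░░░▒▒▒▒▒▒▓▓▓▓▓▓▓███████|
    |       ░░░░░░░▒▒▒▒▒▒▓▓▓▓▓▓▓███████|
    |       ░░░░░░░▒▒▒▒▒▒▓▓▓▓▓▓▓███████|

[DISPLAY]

       ┃ CalendarWidget         ┃       ░░░░░░░▒▒▒
       ┠────────────────────────┃       ░░░░░░░▒▒▒
       ┃        March 202┏━━━━━━┃       ░░░░░░░▒▒▒
       ┃Mo Tu We Th Fr Sa┃ FormW┃       ░░░░░░░▒▒▒
       ┃                 ┠──────┃       ░░░░░░░▒▒▒
       ┃ 2  3  4  5  6  7┃> Acti┃       ░░░░░░░▒▒▒
       ┃ 9 10 11 12 13* 1┃  Publ┃       ░░░░░░░▒▒▒
       ┃16* 17* 18* 19 20┃  Admi┃       ░░░░░░░▒▒▒
       ┃23 24 25 26 27 28┃  Noti┃       ░░░░░░░▒▒▒
       ┃30 31            ┃  Them┃       ░░░░░░░▒▒▒
       ┗━━━━━━━━━━━━━━━━━┃  Lang┃       ░░░░░░░▒▒▒
                         ┃  Name┃       ░░░░░░░▒▒▒
                         ┃      ┃       ░░░░░░░▒▒▒
                         ┃      ┃       ░░░░░░░▒▒▒
                         ┃      ┃       ░░░░░░░▒▒▒
                         ┗━━━━━━┃       ░░░░░░░▒▒▒
                                ┗━━━━━━━━━━━━━━━━━
                                                  
                                                  
                                                  
                                                  


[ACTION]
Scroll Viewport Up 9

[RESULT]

                                                  
                                                  
                                                  
                                ┏━━━━━━━━━━━━━━━━━
                                ┃ ImageViewer     
       ┏━━━━━━━━━━━━━━━━━━━━━━━━┠─────────────────
       ┃ CalendarWidget         ┃       ░░░░░░░▒▒▒
       ┠────────────────────────┃       ░░░░░░░▒▒▒
       ┃        March 202┏━━━━━━┃       ░░░░░░░▒▒▒
       ┃Mo Tu We Th Fr Sa┃ FormW┃       ░░░░░░░▒▒▒
       ┃                 ┠──────┃       ░░░░░░░▒▒▒
       ┃ 2  3  4  5  6  7┃> Acti┃       ░░░░░░░▒▒▒
       ┃ 9 10 11 12 13* 1┃  Publ┃       ░░░░░░░▒▒▒
       ┃16* 17* 18* 19 20┃  Admi┃       ░░░░░░░▒▒▒
       ┃23 24 25 26 27 28┃  Noti┃       ░░░░░░░▒▒▒
       ┃30 31            ┃  Them┃       ░░░░░░░▒▒▒
       ┗━━━━━━━━━━━━━━━━━┃  Lang┃       ░░░░░░░▒▒▒
                         ┃  Name┃       ░░░░░░░▒▒▒
                         ┃      ┃       ░░░░░░░▒▒▒
                         ┃      ┃       ░░░░░░░▒▒▒
                         ┃      ┃       ░░░░░░░▒▒▒


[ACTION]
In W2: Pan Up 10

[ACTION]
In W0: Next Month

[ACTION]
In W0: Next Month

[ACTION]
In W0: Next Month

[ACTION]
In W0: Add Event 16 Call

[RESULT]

                                                  
                                                  
                                                  
                                ┏━━━━━━━━━━━━━━━━━
                                ┃ ImageViewer     
       ┏━━━━━━━━━━━━━━━━━━━━━━━━┠─────────────────
       ┃ CalendarWidget         ┃       ░░░░░░░▒▒▒
       ┠────────────────────────┃       ░░░░░░░▒▒▒
       ┃        June 2020┏━━━━━━┃       ░░░░░░░▒▒▒
       ┃Mo Tu We Th Fr Sa┃ FormW┃       ░░░░░░░▒▒▒
       ┃ 1  2  3  4  5  6┠──────┃       ░░░░░░░▒▒▒
       ┃ 8  9 10 11 12 13┃> Acti┃       ░░░░░░░▒▒▒
       ┃15 16* 17 18 19 2┃  Publ┃       ░░░░░░░▒▒▒
       ┃22 23 24 25 26 27┃  Admi┃       ░░░░░░░▒▒▒
       ┃29 30            ┃  Noti┃       ░░░░░░░▒▒▒
       ┃                 ┃  Them┃       ░░░░░░░▒▒▒
       ┗━━━━━━━━━━━━━━━━━┃  Lang┃       ░░░░░░░▒▒▒
                         ┃  Name┃       ░░░░░░░▒▒▒
                         ┃      ┃       ░░░░░░░▒▒▒
                         ┃      ┃       ░░░░░░░▒▒▒
                         ┃      ┃       ░░░░░░░▒▒▒


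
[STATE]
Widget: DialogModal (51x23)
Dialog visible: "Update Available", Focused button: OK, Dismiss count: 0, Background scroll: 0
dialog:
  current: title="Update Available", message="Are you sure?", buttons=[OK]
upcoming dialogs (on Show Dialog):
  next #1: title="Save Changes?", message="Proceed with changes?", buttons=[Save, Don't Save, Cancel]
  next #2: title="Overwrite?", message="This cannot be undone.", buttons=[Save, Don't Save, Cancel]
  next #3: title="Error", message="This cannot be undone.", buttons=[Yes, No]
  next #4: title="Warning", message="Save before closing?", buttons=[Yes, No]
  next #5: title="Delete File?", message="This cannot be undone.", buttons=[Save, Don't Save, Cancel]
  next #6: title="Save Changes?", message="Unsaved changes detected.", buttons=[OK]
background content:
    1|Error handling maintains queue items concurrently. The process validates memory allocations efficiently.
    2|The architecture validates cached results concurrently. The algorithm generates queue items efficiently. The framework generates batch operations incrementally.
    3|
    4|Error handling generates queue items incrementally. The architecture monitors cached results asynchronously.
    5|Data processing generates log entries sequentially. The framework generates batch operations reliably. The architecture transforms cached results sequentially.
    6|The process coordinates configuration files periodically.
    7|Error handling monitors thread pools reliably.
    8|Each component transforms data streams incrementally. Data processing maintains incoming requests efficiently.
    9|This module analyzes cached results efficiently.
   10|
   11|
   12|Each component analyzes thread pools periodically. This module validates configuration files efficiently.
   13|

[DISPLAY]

Error handling maintains queue items concurrently. 
The architecture validates cached results concurren
                                                   
Error handling generates queue items incrementally.
Data processing generates log entries sequentially.
The process coordinates configuration files periodi
Error handling monitors thread pools reliably.     
Each component transforms data streams incrementall
This module analyzes cached results efficiently.   
               ┌──────────────────┐                
               │ Update Available │                
Each component │  Are you sure?   │s periodically. 
               │       [OK]       │                
               └──────────────────┘                
                                                   
                                                   
                                                   
                                                   
                                                   
                                                   
                                                   
                                                   
                                                   


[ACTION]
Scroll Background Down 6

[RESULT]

Error handling monitors thread pools reliably.     
Each component transforms data streams incrementall
This module analyzes cached results efficiently.   
                                                   
                                                   
Each component analyzes thread pools periodically. 
                                                   
                                                   
                                                   
               ┌──────────────────┐                
               │ Update Available │                
               │  Are you sure?   │                
               │       [OK]       │                
               └──────────────────┘                
                                                   
                                                   
                                                   
                                                   
                                                   
                                                   
                                                   
                                                   
                                                   


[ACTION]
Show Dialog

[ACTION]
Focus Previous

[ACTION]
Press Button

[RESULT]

Error handling monitors thread pools reliably.     
Each component transforms data streams incrementall
This module analyzes cached results efficiently.   
                                                   
                                                   
Each component analyzes thread pools periodically. 
                                                   
                                                   
                                                   
                                                   
                                                   
                                                   
                                                   
                                                   
                                                   
                                                   
                                                   
                                                   
                                                   
                                                   
                                                   
                                                   
                                                   


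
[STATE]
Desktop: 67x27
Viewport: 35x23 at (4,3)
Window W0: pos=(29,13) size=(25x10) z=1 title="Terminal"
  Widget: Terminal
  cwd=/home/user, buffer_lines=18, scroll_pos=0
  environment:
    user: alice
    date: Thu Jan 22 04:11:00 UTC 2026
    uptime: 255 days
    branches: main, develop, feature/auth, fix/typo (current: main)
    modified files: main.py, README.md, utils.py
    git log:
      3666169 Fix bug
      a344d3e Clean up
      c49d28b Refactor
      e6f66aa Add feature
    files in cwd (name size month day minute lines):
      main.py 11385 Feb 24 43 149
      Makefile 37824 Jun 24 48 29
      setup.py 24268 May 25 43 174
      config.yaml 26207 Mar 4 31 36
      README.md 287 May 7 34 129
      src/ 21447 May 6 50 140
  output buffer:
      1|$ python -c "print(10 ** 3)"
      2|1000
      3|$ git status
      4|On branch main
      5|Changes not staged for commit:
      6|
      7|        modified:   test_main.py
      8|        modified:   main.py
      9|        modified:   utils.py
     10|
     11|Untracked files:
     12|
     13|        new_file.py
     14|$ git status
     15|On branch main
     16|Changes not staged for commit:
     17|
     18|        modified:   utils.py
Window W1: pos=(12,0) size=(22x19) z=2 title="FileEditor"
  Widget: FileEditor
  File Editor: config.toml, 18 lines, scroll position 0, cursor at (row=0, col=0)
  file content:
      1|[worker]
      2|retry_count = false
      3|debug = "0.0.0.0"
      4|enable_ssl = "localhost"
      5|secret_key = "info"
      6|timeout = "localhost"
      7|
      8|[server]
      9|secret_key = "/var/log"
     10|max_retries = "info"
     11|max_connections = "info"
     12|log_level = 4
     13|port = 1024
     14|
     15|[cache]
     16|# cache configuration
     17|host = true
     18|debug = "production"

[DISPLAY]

        ┃█worker]           ▲┃     
        ┃retry_count = false█┃     
        ┃debug = "0.0.0.0"  ░┃     
        ┃enable_ssl = "local░┃     
        ┃secret_key = "info"░┃     
        ┃timeout = "localhos░┃     
        ┃                   ░┃     
        ┃[server]           ░┃     
        ┃secret_key = "/var/░┃     
        ┃max_retries = "info░┃     
        ┃max_connections = "░┃━━━━━
        ┃log_level = 4      ░┃minal
        ┃port = 1024        ░┃─────
        ┃                   ░┃thon 
        ┃[cache]            ▼┃     
        ┗━━━━━━━━━━━━━━━━━━━━┛t sta
                         ┃On branch
                         ┃Changes n
                         ┃         
                         ┗━━━━━━━━━
                                   
                                   
                                   


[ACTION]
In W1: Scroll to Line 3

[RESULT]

        ┃debug = "0.0.0.0"  ▲┃     
        ┃enable_ssl = "local░┃     
        ┃secret_key = "info"░┃     
        ┃timeout = "localhos░┃     
        ┃                   ░┃     
        ┃[server]           ░┃     
        ┃secret_key = "/var/░┃     
        ┃max_retries = "info░┃     
        ┃max_connections = "░┃     
        ┃log_level = 4      █┃     
        ┃port = 1024        ░┃━━━━━
        ┃                   ░┃minal
        ┃[cache]            ░┃─────
        ┃# cache configurati░┃thon 
        ┃host = true        ▼┃     
        ┗━━━━━━━━━━━━━━━━━━━━┛t sta
                         ┃On branch
                         ┃Changes n
                         ┃         
                         ┗━━━━━━━━━
                                   
                                   
                                   


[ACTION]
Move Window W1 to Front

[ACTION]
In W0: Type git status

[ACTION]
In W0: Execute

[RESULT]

        ┃debug = "0.0.0.0"  ▲┃     
        ┃enable_ssl = "local░┃     
        ┃secret_key = "info"░┃     
        ┃timeout = "localhos░┃     
        ┃                   ░┃     
        ┃[server]           ░┃     
        ┃secret_key = "/var/░┃     
        ┃max_retries = "info░┃     
        ┃max_connections = "░┃     
        ┃log_level = 4      █┃     
        ┃port = 1024        ░┃━━━━━
        ┃                   ░┃minal
        ┃[cache]            ░┃─────
        ┃# cache configurati░┃ges n
        ┃host = true        ▼┃     
        ┗━━━━━━━━━━━━━━━━━━━━┛    m
                         ┃        m
                         ┃        m
                         ┃$ █      
                         ┗━━━━━━━━━
                                   
                                   
                                   


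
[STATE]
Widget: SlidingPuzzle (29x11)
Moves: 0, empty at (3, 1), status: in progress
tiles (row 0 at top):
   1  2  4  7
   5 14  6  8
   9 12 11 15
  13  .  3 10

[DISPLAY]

┌────┬────┬────┬────┐        
│  1 │  2 │  4 │  7 │        
├────┼────┼────┼────┤        
│  5 │ 14 │  6 │  8 │        
├────┼────┼────┼────┤        
│  9 │ 12 │ 11 │ 15 │        
├────┼────┼────┼────┤        
│ 13 │    │  3 │ 10 │        
└────┴────┴────┴────┘        
Moves: 0                     
                             


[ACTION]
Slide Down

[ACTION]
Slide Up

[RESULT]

┌────┬────┬────┬────┐        
│  1 │  2 │  4 │  7 │        
├────┼────┼────┼────┤        
│  5 │ 14 │  6 │  8 │        
├────┼────┼────┼────┤        
│  9 │ 12 │ 11 │ 15 │        
├────┼────┼────┼────┤        
│ 13 │    │  3 │ 10 │        
└────┴────┴────┴────┘        
Moves: 2                     
                             


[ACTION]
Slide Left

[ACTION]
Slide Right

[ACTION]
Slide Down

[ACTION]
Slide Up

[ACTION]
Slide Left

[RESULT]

┌────┬────┬────┬────┐        
│  1 │  2 │  4 │  7 │        
├────┼────┼────┼────┤        
│  5 │ 14 │  6 │  8 │        
├────┼────┼────┼────┤        
│  9 │ 12 │ 11 │ 15 │        
├────┼────┼────┼────┤        
│ 13 │  3 │    │ 10 │        
└────┴────┴────┴────┘        
Moves: 7                     
                             


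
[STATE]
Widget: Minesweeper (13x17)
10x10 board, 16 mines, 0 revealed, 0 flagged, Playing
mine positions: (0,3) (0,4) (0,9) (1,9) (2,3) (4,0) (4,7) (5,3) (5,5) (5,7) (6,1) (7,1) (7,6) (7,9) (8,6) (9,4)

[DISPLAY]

■■■■■■■■■■   
■■■■■■■■■■   
■■■■■■■■■■   
■■■■■■■■■■   
■■■■■■■■■■   
■■■■■■■■■■   
■■■■■■■■■■   
■■■■■■■■■■   
■■■■■■■■■■   
■■■■■■■■■■   
             
             
             
             
             
             
             


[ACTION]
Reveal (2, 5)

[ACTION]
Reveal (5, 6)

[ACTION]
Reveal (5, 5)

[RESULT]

■■■✹✹1  2✹   
■■■■31  2✹   
■■■✹1   1■   
■■■■1 111■   
✹■■■213✹■■   
■■■✹■✹3✹■■   
■✹■■■■■■■■   
■✹■■■■✹■■✹   
■■■■■■✹■■■   
■■■■✹■■■■■   
             
             
             
             
             
             
             


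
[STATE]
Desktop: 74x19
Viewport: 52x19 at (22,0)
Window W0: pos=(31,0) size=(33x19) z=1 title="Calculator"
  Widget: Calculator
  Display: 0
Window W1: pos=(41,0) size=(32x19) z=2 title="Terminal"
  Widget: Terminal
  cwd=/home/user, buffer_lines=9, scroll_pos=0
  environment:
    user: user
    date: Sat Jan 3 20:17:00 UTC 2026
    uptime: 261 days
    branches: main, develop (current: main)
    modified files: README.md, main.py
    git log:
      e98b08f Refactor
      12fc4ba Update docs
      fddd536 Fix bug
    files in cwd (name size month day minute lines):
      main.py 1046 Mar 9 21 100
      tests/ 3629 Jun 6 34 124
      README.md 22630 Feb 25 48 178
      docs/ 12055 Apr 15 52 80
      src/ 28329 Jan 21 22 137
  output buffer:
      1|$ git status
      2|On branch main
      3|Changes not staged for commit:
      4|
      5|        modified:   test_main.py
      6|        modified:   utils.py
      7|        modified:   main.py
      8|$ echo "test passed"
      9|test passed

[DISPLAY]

         ┏━━━━━━━━━┏━━━━━━━━━━━━━━━━━━━━━━━━━━━━━━┓ 
         ┃ Calculat┃ Terminal                     ┃ 
         ┠─────────┠──────────────────────────────┨ 
         ┃         ┃$ git status                  ┃ 
         ┃┌───┬───┬┃On branch main                ┃ 
         ┃│ 7 │ 8 │┃Changes not staged for commit:┃ 
         ┃├───┼───┼┃                              ┃ 
         ┃│ 4 │ 5 │┃        modified:   test_main.┃ 
         ┃├───┼───┼┃        modified:   utils.py  ┃ 
         ┃│ 1 │ 2 │┃        modified:   main.py   ┃ 
         ┃├───┼───┼┃$ echo "test passed"          ┃ 
         ┃│ 0 │ . │┃test passed                   ┃ 
         ┃├───┼───┼┃$ █                           ┃ 
         ┃│ C │ MC│┃                              ┃ 
         ┃└───┴───┴┃                              ┃ 
         ┃         ┃                              ┃ 
         ┃         ┃                              ┃ 
         ┃         ┃                              ┃ 
         ┗━━━━━━━━━┗━━━━━━━━━━━━━━━━━━━━━━━━━━━━━━┛ 


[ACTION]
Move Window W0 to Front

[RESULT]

         ┏━━━━━━━━━━━━━━━━━━━━━━━━━━━━━━━┓━━━━━━━━┓ 
         ┃ Calculator                    ┃        ┃ 
         ┠───────────────────────────────┨────────┨ 
         ┃                              0┃        ┃ 
         ┃┌───┬───┬───┬───┐              ┃        ┃ 
         ┃│ 7 │ 8 │ 9 │ ÷ │              ┃ commit:┃ 
         ┃├───┼───┼───┼───┤              ┃        ┃ 
         ┃│ 4 │ 5 │ 6 │ × │              ┃st_main.┃ 
         ┃├───┼───┼───┼───┤              ┃ils.py  ┃ 
         ┃│ 1 │ 2 │ 3 │ - │              ┃in.py   ┃ 
         ┃├───┼───┼───┼───┤              ┃        ┃ 
         ┃│ 0 │ . │ = │ + │              ┃        ┃ 
         ┃├───┼───┼───┼───┤              ┃        ┃ 
         ┃│ C │ MC│ MR│ M+│              ┃        ┃ 
         ┃└───┴───┴───┴───┘              ┃        ┃ 
         ┃                               ┃        ┃ 
         ┃                               ┃        ┃ 
         ┃                               ┃        ┃ 
         ┗━━━━━━━━━━━━━━━━━━━━━━━━━━━━━━━┛━━━━━━━━┛ 


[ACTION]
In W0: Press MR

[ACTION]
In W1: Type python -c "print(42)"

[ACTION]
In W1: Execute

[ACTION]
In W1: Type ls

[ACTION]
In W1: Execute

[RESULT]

         ┏━━━━━━━━━━━━━━━━━━━━━━━━━━━━━━━┓━━━━━━━━┓ 
         ┃ Calculator                    ┃        ┃ 
         ┠───────────────────────────────┨────────┨ 
         ┃                              0┃        ┃ 
         ┃┌───┬───┬───┬───┐              ┃        ┃ 
         ┃│ 7 │ 8 │ 9 │ ÷ │              ┃ commit:┃ 
         ┃├───┼───┼───┼───┤              ┃        ┃ 
         ┃│ 4 │ 5 │ 6 │ × │              ┃st_main.┃ 
         ┃├───┼───┼───┼───┤              ┃ils.py  ┃ 
         ┃│ 1 │ 2 │ 3 │ - │              ┃in.py   ┃ 
         ┃├───┼───┼───┼───┤              ┃        ┃ 
         ┃│ 0 │ . │ = │ + │              ┃        ┃ 
         ┃├───┼───┼───┼───┤              ┃"       ┃ 
         ┃│ C │ MC│ MR│ M+│              ┃        ┃ 
         ┃└───┴───┴───┴───┘              ┃        ┃ 
         ┃                               ┃E.md  do┃ 
         ┃                               ┃        ┃ 
         ┃                               ┃        ┃ 
         ┗━━━━━━━━━━━━━━━━━━━━━━━━━━━━━━━┛━━━━━━━━┛ 


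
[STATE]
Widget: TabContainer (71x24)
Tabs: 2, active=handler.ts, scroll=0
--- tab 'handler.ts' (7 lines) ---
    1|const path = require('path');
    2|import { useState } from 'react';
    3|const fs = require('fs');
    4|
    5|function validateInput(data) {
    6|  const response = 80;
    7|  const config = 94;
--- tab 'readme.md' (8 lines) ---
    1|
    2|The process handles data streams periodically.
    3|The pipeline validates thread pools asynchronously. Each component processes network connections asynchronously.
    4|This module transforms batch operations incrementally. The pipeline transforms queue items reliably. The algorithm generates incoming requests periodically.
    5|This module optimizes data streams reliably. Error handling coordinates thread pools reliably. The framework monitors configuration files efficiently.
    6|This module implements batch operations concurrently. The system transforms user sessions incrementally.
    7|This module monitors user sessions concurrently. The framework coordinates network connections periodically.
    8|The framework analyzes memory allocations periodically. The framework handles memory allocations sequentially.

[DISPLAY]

[handler.ts]│ readme.md                                                
───────────────────────────────────────────────────────────────────────
const path = require('path');                                          
import { useState } from 'react';                                      
const fs = require('fs');                                              
                                                                       
function validateInput(data) {                                         
  const response = 80;                                                 
  const config = 94;                                                   
                                                                       
                                                                       
                                                                       
                                                                       
                                                                       
                                                                       
                                                                       
                                                                       
                                                                       
                                                                       
                                                                       
                                                                       
                                                                       
                                                                       
                                                                       


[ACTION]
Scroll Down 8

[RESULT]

[handler.ts]│ readme.md                                                
───────────────────────────────────────────────────────────────────────
  const config = 94;                                                   
                                                                       
                                                                       
                                                                       
                                                                       
                                                                       
                                                                       
                                                                       
                                                                       
                                                                       
                                                                       
                                                                       
                                                                       
                                                                       
                                                                       
                                                                       
                                                                       
                                                                       
                                                                       
                                                                       
                                                                       
                                                                       


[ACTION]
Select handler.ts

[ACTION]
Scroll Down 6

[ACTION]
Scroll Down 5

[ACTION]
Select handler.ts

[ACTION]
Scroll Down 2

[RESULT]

[handler.ts]│ readme.md                                                
───────────────────────────────────────────────────────────────────────
const fs = require('fs');                                              
                                                                       
function validateInput(data) {                                         
  const response = 80;                                                 
  const config = 94;                                                   
                                                                       
                                                                       
                                                                       
                                                                       
                                                                       
                                                                       
                                                                       
                                                                       
                                                                       
                                                                       
                                                                       
                                                                       
                                                                       
                                                                       
                                                                       
                                                                       
                                                                       


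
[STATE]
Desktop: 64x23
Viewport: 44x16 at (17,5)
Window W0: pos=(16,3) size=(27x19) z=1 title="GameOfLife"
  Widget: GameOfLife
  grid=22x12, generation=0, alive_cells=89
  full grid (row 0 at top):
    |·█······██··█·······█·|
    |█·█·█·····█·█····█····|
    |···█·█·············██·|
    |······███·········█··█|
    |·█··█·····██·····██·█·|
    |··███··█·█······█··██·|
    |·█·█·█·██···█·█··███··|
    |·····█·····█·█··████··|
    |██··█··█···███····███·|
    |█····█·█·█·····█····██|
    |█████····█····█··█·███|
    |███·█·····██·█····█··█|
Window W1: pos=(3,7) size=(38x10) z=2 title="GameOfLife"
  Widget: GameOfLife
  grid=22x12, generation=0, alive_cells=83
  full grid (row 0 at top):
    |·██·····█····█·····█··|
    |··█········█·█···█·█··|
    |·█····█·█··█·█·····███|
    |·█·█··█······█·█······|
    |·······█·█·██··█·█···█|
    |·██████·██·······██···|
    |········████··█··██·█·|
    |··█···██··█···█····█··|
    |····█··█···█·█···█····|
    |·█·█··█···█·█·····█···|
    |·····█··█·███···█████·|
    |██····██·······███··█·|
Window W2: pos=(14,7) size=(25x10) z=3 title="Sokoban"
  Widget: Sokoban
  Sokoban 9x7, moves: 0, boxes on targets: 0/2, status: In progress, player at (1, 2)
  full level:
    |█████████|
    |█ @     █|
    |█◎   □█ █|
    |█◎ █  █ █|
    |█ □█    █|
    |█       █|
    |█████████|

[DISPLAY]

─────────────────────────┨                  
Gen: 0                   ┃                  
━━━━━━━━━━━━━━━━━━━━━┓━┓ ┃                  
okoban               ┃ ┃ ┃                  
─────────────────────┨─┨ ┃                  
███████              ┃ ┃ ┃                  
@     █              ┃ ┃ ┃                  
   □█ █              ┃ ┃ ┃                  
 █  █ █              ┃ ┃ ┃                  
□█    █              ┃ ┃ ┃                  
      █              ┃ ┃ ┃                  
━━━━━━━━━━━━━━━━━━━━━┛━┛ ┃                  
█████····█····█··█·███   ┃                  
███·█·····██·█····█··█   ┃                  
                         ┃                  
                         ┃                  


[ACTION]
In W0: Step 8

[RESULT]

─────────────────────────┨                  
Gen: 8                   ┃                  
━━━━━━━━━━━━━━━━━━━━━┓━┓ ┃                  
okoban               ┃ ┃ ┃                  
─────────────────────┨─┨ ┃                  
███████              ┃ ┃ ┃                  
@     █              ┃ ┃ ┃                  
   □█ █              ┃ ┃ ┃                  
 █  █ █              ┃ ┃ ┃                  
□█    █              ┃ ┃ ┃                  
      █              ┃ ┃ ┃                  
━━━━━━━━━━━━━━━━━━━━━┛━┛ ┃                  
·██·██··██·██·········   ┃                  
···█████··············   ┃                  
                         ┃                  
                         ┃                  


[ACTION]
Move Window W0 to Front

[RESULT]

─────────────────────────┨                  
Gen: 8                   ┃                  
······················   ┃                  
······················   ┃                  
······················   ┃                  
······················   ┃                  
·███············██····   ┃                  
·████·······███·······   ┃                  
█·█·█·····████···█····   ┃                  
··········██··········   ┃                  
·█·····███·····█······   ┃                  
·███···███·████·······   ┃                  
·██·██··██·██·········   ┃                  
···█████··············   ┃                  
                         ┃                  
                         ┃                  


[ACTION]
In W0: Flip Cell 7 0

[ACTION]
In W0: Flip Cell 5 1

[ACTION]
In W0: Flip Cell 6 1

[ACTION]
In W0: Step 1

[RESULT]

─────────────────────────┨                  
Gen: 9                   ┃                  
······················   ┃                  
······················   ┃                  
······················   ┃                  
··█···················   ┃                  
·█··█········█········   ┃                  
█···█·········█·██····   ┃                  
█·█·█·····█···█·······   ┃                  
█·█·····█·············   ┃                  
██·····█·····██·······   ┃                  
█··██·█····█·██·······   ┃                  
·█·······█·█··········   ┃                  
··██··███·············   ┃                  
                         ┃                  
                         ┃                  
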